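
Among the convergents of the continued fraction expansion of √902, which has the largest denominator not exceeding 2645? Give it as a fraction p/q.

54090/1801

√902 = [30; 30, 60, …] (period length 2).
Convergents:
  p_0/q_0 = 30/1
  p_1/q_1 = 901/30
  p_2/q_2 = 54090/1801
  p_3/q_3 = 1623601/54060
q_2 = 1801 ≤ 2645 < 54060 = q_3, so the answer is 54090/1801.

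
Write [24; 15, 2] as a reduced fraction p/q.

746/31

Using pₖ = aₖpₖ₋₁ + pₖ₋₂ and qₖ = aₖqₖ₋₁ + qₖ₋₂:
  k=0: a=24, p=24, q=1
  k=1: a=15, p=361, q=15
  k=2: a=2, p=746, q=31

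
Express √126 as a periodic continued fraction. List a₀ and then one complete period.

[11; 4, 2, 4, 22]

a₀ = ⌊√126⌋ = 11.
With m₀=0, d₀=1 and mₖ₊₁ = dₖaₖ − mₖ, dₖ₊₁ = (n − mₖ₊₁²)/dₖ, aₖ₊₁ = ⌊(a₀+mₖ₊₁)/dₖ₊₁⌋:
  k=1: m=11, d=5, a=4
  k=2: m=9, d=9, a=2
  k=3: m=9, d=5, a=4
  k=4: m=11, d=1, a=22
d=1 and a=2a₀=22 at k=4, so the next step gives (m, d) = (11, 5) again — its k=1 value — and the period has length 4.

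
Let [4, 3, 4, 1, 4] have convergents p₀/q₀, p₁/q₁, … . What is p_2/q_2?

56/13

Using pₖ = aₖpₖ₋₁ + pₖ₋₂, qₖ = aₖqₖ₋₁ + qₖ₋₂ (with p₋₁=1, p₋₂=0, q₋₁=0, q₋₂=1):
  k=0: a=4, p=4, q=1
  k=1: a=3, p=13, q=3
  k=2: a=4, p=56, q=13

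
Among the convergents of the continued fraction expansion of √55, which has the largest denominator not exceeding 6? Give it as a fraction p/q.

√55 = [7; 2, 2, 2, 14, …] (period length 4).
Convergents:
  p_0/q_0 = 7/1
  p_1/q_1 = 15/2
  p_2/q_2 = 37/5
  p_3/q_3 = 89/12
q_2 = 5 ≤ 6 < 12 = q_3, so the answer is 37/5.

37/5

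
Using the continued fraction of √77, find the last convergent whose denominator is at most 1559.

√77 = [8; 1, 3, 2, 3, 1, 16, …] (period length 6).
Convergents:
  p_0/q_0 = 8/1
  p_1/q_1 = 9/1
  p_2/q_2 = 35/4
  p_3/q_3 = 79/9
  p_4/q_4 = 272/31
  p_5/q_5 = 351/40
  p_6/q_6 = 5888/671
  p_7/q_7 = 6239/711
  p_8/q_8 = 24605/2804
q_7 = 711 ≤ 1559 < 2804 = q_8, so the answer is 6239/711.

6239/711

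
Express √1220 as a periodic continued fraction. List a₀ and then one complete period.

a₀ = ⌊√1220⌋ = 34.
With m₀=0, d₀=1 and mₖ₊₁ = dₖaₖ − mₖ, dₖ₊₁ = (n − mₖ₊₁²)/dₖ, aₖ₊₁ = ⌊(a₀+mₖ₊₁)/dₖ₊₁⌋:
  k=1: m=34, d=64, a=1
  k=2: m=30, d=5, a=12
  k=3: m=30, d=64, a=1
  k=4: m=34, d=1, a=68
d=1 and a=2a₀=68 at k=4, so the next step gives (m, d) = (34, 64) again — its k=1 value — and the period has length 4.

[34; 1, 12, 1, 68]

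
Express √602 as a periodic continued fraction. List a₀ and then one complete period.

a₀ = ⌊√602⌋ = 24.
With m₀=0, d₀=1 and mₖ₊₁ = dₖaₖ − mₖ, dₖ₊₁ = (n − mₖ₊₁²)/dₖ, aₖ₊₁ = ⌊(a₀+mₖ₊₁)/dₖ₊₁⌋:
  k=1: m=24, d=26, a=1
  k=2: m=2, d=23, a=1
  k=3: m=21, d=7, a=6
  k=4: m=21, d=23, a=1
  k=5: m=2, d=26, a=1
  k=6: m=24, d=1, a=48
d=1 and a=2a₀=48 at k=6, so the next step gives (m, d) = (24, 26) again — its k=1 value — and the period has length 6.

[24; 1, 1, 6, 1, 1, 48]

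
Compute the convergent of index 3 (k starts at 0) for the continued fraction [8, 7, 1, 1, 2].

122/15

Using pₖ = aₖpₖ₋₁ + pₖ₋₂, qₖ = aₖqₖ₋₁ + qₖ₋₂ (with p₋₁=1, p₋₂=0, q₋₁=0, q₋₂=1):
  k=0: a=8, p=8, q=1
  k=1: a=7, p=57, q=7
  k=2: a=1, p=65, q=8
  k=3: a=1, p=122, q=15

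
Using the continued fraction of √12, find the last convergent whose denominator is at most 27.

√12 = [3; 2, 6, …] (period length 2).
Convergents:
  p_0/q_0 = 3/1
  p_1/q_1 = 7/2
  p_2/q_2 = 45/13
  p_3/q_3 = 97/28
q_2 = 13 ≤ 27 < 28 = q_3, so the answer is 45/13.

45/13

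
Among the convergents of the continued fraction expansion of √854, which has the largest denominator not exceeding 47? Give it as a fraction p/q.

263/9

√854 = [29; 4, 2, 11, 4, 11, 2, 4, 58, …] (period length 8).
Convergents:
  p_0/q_0 = 29/1
  p_1/q_1 = 117/4
  p_2/q_2 = 263/9
  p_3/q_3 = 3010/103
q_2 = 9 ≤ 47 < 103 = q_3, so the answer is 263/9.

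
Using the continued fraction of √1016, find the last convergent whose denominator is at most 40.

√1016 = [31; 1, 6, 1, 62, …] (period length 4).
Convergents:
  p_0/q_0 = 31/1
  p_1/q_1 = 32/1
  p_2/q_2 = 223/7
  p_3/q_3 = 255/8
  p_4/q_4 = 16033/503
q_3 = 8 ≤ 40 < 503 = q_4, so the answer is 255/8.

255/8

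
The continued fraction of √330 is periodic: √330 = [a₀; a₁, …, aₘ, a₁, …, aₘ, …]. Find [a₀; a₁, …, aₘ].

[18; 6, 36]

a₀ = ⌊√330⌋ = 18.
With m₀=0, d₀=1 and mₖ₊₁ = dₖaₖ − mₖ, dₖ₊₁ = (n − mₖ₊₁²)/dₖ, aₖ₊₁ = ⌊(a₀+mₖ₊₁)/dₖ₊₁⌋:
  k=1: m=18, d=6, a=6
  k=2: m=18, d=1, a=36
d=1 and a=2a₀=36 at k=2, so the next step gives (m, d) = (18, 6) again — its k=1 value — and the period has length 2.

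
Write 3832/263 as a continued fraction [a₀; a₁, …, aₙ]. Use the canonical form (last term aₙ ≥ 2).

3832 = 14×263 + 150
263 = 1×150 + 113
150 = 1×113 + 37
113 = 3×37 + 2
37 = 18×2 + 1
2 = 2×1 + 0  (stop)
So 3832/263 = [14; 1, 1, 3, 18, 2].

[14; 1, 1, 3, 18, 2]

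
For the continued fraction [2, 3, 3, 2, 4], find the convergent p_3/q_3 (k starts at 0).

53/23

Using pₖ = aₖpₖ₋₁ + pₖ₋₂, qₖ = aₖqₖ₋₁ + qₖ₋₂ (with p₋₁=1, p₋₂=0, q₋₁=0, q₋₂=1):
  k=0: a=2, p=2, q=1
  k=1: a=3, p=7, q=3
  k=2: a=3, p=23, q=10
  k=3: a=2, p=53, q=23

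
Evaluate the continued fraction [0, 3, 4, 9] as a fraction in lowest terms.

Fold from the inside: start with 9/1.
  4 + 1/9 = 37/9
  3 + 9/37 = 120/37
  0 + 37/120 = 37/120

37/120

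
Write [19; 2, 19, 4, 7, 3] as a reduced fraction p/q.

70018/3593

Using pₖ = aₖpₖ₋₁ + pₖ₋₂ and qₖ = aₖqₖ₋₁ + qₖ₋₂:
  k=0: a=19, p=19, q=1
  k=1: a=2, p=39, q=2
  k=2: a=19, p=760, q=39
  k=3: a=4, p=3079, q=158
  k=4: a=7, p=22313, q=1145
  k=5: a=3, p=70018, q=3593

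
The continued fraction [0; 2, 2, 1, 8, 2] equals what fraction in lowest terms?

55/129

Fold from the inside: start with 2/1.
  8 + 1/2 = 17/2
  1 + 2/17 = 19/17
  2 + 17/19 = 55/19
  2 + 19/55 = 129/55
  0 + 55/129 = 55/129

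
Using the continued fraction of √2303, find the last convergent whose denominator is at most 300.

4607/96

√2303 = [47; 1, 94, …] (period length 2).
Convergents:
  p_0/q_0 = 47/1
  p_1/q_1 = 48/1
  p_2/q_2 = 4559/95
  p_3/q_3 = 4607/96
  p_4/q_4 = 437617/9119
q_3 = 96 ≤ 300 < 9119 = q_4, so the answer is 4607/96.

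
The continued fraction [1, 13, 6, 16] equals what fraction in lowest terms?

Fold from the inside: start with 16/1.
  6 + 1/16 = 97/16
  13 + 16/97 = 1277/97
  1 + 97/1277 = 1374/1277

1374/1277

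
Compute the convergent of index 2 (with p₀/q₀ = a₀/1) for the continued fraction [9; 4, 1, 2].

46/5

Using pₖ = aₖpₖ₋₁ + pₖ₋₂, qₖ = aₖqₖ₋₁ + qₖ₋₂ (with p₋₁=1, p₋₂=0, q₋₁=0, q₋₂=1):
  k=0: a=9, p=9, q=1
  k=1: a=4, p=37, q=4
  k=2: a=1, p=46, q=5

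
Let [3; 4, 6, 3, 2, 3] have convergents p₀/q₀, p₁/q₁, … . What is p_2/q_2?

Using pₖ = aₖpₖ₋₁ + pₖ₋₂, qₖ = aₖqₖ₋₁ + qₖ₋₂ (with p₋₁=1, p₋₂=0, q₋₁=0, q₋₂=1):
  k=0: a=3, p=3, q=1
  k=1: a=4, p=13, q=4
  k=2: a=6, p=81, q=25

81/25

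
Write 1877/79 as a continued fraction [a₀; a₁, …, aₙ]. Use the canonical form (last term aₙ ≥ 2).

1877 = 23·79 + 60
79 = 1·60 + 19
60 = 3·19 + 3
19 = 6·3 + 1
3 = 3·1 + 0  (stop)
So 1877/79 = [23; 1, 3, 6, 3].

[23; 1, 3, 6, 3]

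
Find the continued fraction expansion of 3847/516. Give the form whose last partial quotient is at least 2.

3847 = 7·516 + 235
516 = 2·235 + 46
235 = 5·46 + 5
46 = 9·5 + 1
5 = 5·1 + 0  (stop)
So 3847/516 = [7; 2, 5, 9, 5].

[7; 2, 5, 9, 5]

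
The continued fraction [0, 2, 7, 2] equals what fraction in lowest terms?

Fold from the inside: start with 2/1.
  7 + 1/2 = 15/2
  2 + 2/15 = 32/15
  0 + 15/32 = 15/32

15/32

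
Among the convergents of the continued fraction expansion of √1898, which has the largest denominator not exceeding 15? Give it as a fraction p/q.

305/7

√1898 = [43; 1, 1, 3, 3, 1, 1, 86, …] (period length 7).
Convergents:
  p_0/q_0 = 43/1
  p_1/q_1 = 44/1
  p_2/q_2 = 87/2
  p_3/q_3 = 305/7
  p_4/q_4 = 1002/23
q_3 = 7 ≤ 15 < 23 = q_4, so the answer is 305/7.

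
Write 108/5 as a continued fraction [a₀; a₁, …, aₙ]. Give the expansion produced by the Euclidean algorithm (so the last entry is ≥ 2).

108 = 21·5 + 3
5 = 1·3 + 2
3 = 1·2 + 1
2 = 2·1 + 0  (stop)
So 108/5 = [21; 1, 1, 2].

[21; 1, 1, 2]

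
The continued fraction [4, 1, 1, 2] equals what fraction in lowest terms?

Fold from the inside: start with 2/1.
  1 + 1/2 = 3/2
  1 + 2/3 = 5/3
  4 + 3/5 = 23/5

23/5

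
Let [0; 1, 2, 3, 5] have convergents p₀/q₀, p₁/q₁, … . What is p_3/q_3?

7/10

Using pₖ = aₖpₖ₋₁ + pₖ₋₂, qₖ = aₖqₖ₋₁ + qₖ₋₂ (with p₋₁=1, p₋₂=0, q₋₁=0, q₋₂=1):
  k=0: a=0, p=0, q=1
  k=1: a=1, p=1, q=1
  k=2: a=2, p=2, q=3
  k=3: a=3, p=7, q=10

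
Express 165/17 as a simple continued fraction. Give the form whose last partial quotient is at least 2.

[9; 1, 2, 2, 2]

165 = 9×17 + 12
17 = 1×12 + 5
12 = 2×5 + 2
5 = 2×2 + 1
2 = 2×1 + 0  (stop)
So 165/17 = [9; 1, 2, 2, 2].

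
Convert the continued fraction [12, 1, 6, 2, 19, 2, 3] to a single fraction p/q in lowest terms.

26878/2089

Using pₖ = aₖpₖ₋₁ + pₖ₋₂ and qₖ = aₖqₖ₋₁ + qₖ₋₂:
  k=0: a=12, p=12, q=1
  k=1: a=1, p=13, q=1
  k=2: a=6, p=90, q=7
  k=3: a=2, p=193, q=15
  k=4: a=19, p=3757, q=292
  k=5: a=2, p=7707, q=599
  k=6: a=3, p=26878, q=2089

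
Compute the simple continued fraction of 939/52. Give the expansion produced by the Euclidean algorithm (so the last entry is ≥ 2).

[18; 17, 3]

939 = 18*52 + 3
52 = 17*3 + 1
3 = 3*1 + 0  (stop)
So 939/52 = [18; 17, 3].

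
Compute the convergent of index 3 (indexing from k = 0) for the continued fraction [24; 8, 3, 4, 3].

2605/108

Using pₖ = aₖpₖ₋₁ + pₖ₋₂, qₖ = aₖqₖ₋₁ + qₖ₋₂ (with p₋₁=1, p₋₂=0, q₋₁=0, q₋₂=1):
  k=0: a=24, p=24, q=1
  k=1: a=8, p=193, q=8
  k=2: a=3, p=603, q=25
  k=3: a=4, p=2605, q=108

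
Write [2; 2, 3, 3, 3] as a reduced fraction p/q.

185/76

Fold from the inside: start with 3/1.
  3 + 1/3 = 10/3
  3 + 3/10 = 33/10
  2 + 10/33 = 76/33
  2 + 33/76 = 185/76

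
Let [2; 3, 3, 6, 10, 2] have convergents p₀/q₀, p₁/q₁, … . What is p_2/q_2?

Using pₖ = aₖpₖ₋₁ + pₖ₋₂, qₖ = aₖqₖ₋₁ + qₖ₋₂ (with p₋₁=1, p₋₂=0, q₋₁=0, q₋₂=1):
  k=0: a=2, p=2, q=1
  k=1: a=3, p=7, q=3
  k=2: a=3, p=23, q=10

23/10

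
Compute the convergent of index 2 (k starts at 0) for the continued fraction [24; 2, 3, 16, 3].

171/7

Using pₖ = aₖpₖ₋₁ + pₖ₋₂, qₖ = aₖqₖ₋₁ + qₖ₋₂ (with p₋₁=1, p₋₂=0, q₋₁=0, q₋₂=1):
  k=0: a=24, p=24, q=1
  k=1: a=2, p=49, q=2
  k=2: a=3, p=171, q=7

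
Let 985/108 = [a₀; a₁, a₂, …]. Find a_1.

8

985 = 9·108 + 13   →  a_0 = 9
108 = 8·13 + 4   →  a_1 = 8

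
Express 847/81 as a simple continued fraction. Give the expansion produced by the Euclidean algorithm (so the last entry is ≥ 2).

[10; 2, 5, 3, 2]

847 = 10·81 + 37
81 = 2·37 + 7
37 = 5·7 + 2
7 = 3·2 + 1
2 = 2·1 + 0  (stop)
So 847/81 = [10; 2, 5, 3, 2].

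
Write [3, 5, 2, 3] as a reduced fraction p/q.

121/38

Using pₖ = aₖpₖ₋₁ + pₖ₋₂ and qₖ = aₖqₖ₋₁ + qₖ₋₂:
  k=0: a=3, p=3, q=1
  k=1: a=5, p=16, q=5
  k=2: a=2, p=35, q=11
  k=3: a=3, p=121, q=38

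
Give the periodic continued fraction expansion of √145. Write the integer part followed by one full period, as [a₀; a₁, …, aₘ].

[12; 24]

a₀ = ⌊√145⌋ = 12.
With m₀=0, d₀=1 and mₖ₊₁ = dₖaₖ − mₖ, dₖ₊₁ = (n − mₖ₊₁²)/dₖ, aₖ₊₁ = ⌊(a₀+mₖ₊₁)/dₖ₊₁⌋:
  k=1: m=12, d=1, a=24
d=1 and a=2a₀=24 at k=1, so the next step gives (m, d) = (12, 1) again — its k=1 value — and the period has length 1.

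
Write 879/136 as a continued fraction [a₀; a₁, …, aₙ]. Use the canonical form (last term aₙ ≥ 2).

[6; 2, 6, 3, 3]

879 = 6·136 + 63
136 = 2·63 + 10
63 = 6·10 + 3
10 = 3·3 + 1
3 = 3·1 + 0  (stop)
So 879/136 = [6; 2, 6, 3, 3].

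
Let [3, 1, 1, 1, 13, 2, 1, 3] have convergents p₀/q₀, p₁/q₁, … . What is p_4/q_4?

Using pₖ = aₖpₖ₋₁ + pₖ₋₂, qₖ = aₖqₖ₋₁ + qₖ₋₂ (with p₋₁=1, p₋₂=0, q₋₁=0, q₋₂=1):
  k=0: a=3, p=3, q=1
  k=1: a=1, p=4, q=1
  k=2: a=1, p=7, q=2
  k=3: a=1, p=11, q=3
  k=4: a=13, p=150, q=41

150/41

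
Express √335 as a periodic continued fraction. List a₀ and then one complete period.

a₀ = ⌊√335⌋ = 18.
With m₀=0, d₀=1 and mₖ₊₁ = dₖaₖ − mₖ, dₖ₊₁ = (n − mₖ₊₁²)/dₖ, aₖ₊₁ = ⌊(a₀+mₖ₊₁)/dₖ₊₁⌋:
  k=1: m=18, d=11, a=3
  k=2: m=15, d=10, a=3
  k=3: m=15, d=11, a=3
  k=4: m=18, d=1, a=36
d=1 and a=2a₀=36 at k=4, so the next step gives (m, d) = (18, 11) again — its k=1 value — and the period has length 4.

[18; 3, 3, 3, 36]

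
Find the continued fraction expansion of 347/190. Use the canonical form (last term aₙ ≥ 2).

[1; 1, 4, 1, 3, 8]

347 = 1*190 + 157
190 = 1*157 + 33
157 = 4*33 + 25
33 = 1*25 + 8
25 = 3*8 + 1
8 = 8*1 + 0  (stop)
So 347/190 = [1; 1, 4, 1, 3, 8].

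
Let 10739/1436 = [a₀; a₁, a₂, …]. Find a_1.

10739 = 7·1436 + 687   →  a_0 = 7
1436 = 2·687 + 62   →  a_1 = 2

2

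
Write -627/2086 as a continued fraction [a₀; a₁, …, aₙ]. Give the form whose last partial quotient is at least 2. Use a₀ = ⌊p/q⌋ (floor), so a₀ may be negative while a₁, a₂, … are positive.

[-1; 1, 2, 3, 17, 12]

-627 = -1*2086 + 1459
2086 = 1*1459 + 627
1459 = 2*627 + 205
627 = 3*205 + 12
205 = 17*12 + 1
12 = 12*1 + 0  (stop)
So -627/2086 = [-1; 1, 2, 3, 17, 12].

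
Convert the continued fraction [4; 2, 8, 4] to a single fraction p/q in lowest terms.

Using pₖ = aₖpₖ₋₁ + pₖ₋₂ and qₖ = aₖqₖ₋₁ + qₖ₋₂:
  k=0: a=4, p=4, q=1
  k=1: a=2, p=9, q=2
  k=2: a=8, p=76, q=17
  k=3: a=4, p=313, q=70

313/70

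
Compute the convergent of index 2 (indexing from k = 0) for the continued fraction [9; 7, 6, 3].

Using pₖ = aₖpₖ₋₁ + pₖ₋₂, qₖ = aₖqₖ₋₁ + qₖ₋₂ (with p₋₁=1, p₋₂=0, q₋₁=0, q₋₂=1):
  k=0: a=9, p=9, q=1
  k=1: a=7, p=64, q=7
  k=2: a=6, p=393, q=43

393/43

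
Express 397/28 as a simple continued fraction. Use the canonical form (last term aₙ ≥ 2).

397 = 14*28 + 5
28 = 5*5 + 3
5 = 1*3 + 2
3 = 1*2 + 1
2 = 2*1 + 0  (stop)
So 397/28 = [14; 5, 1, 1, 2].

[14; 5, 1, 1, 2]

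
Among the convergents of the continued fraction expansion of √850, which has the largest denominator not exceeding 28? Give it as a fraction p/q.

379/13

√850 = [29; 6, 2, 6, 58, …] (period length 4).
Convergents:
  p_0/q_0 = 29/1
  p_1/q_1 = 175/6
  p_2/q_2 = 379/13
  p_3/q_3 = 2449/84
q_2 = 13 ≤ 28 < 84 = q_3, so the answer is 379/13.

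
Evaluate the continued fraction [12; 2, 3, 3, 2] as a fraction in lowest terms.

Fold from the inside: start with 2/1.
  3 + 1/2 = 7/2
  3 + 2/7 = 23/7
  2 + 7/23 = 53/23
  12 + 23/53 = 659/53

659/53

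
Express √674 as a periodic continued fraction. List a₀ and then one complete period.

[25; 1, 24, 1, 50]

a₀ = ⌊√674⌋ = 25.
With m₀=0, d₀=1 and mₖ₊₁ = dₖaₖ − mₖ, dₖ₊₁ = (n − mₖ₊₁²)/dₖ, aₖ₊₁ = ⌊(a₀+mₖ₊₁)/dₖ₊₁⌋:
  k=1: m=25, d=49, a=1
  k=2: m=24, d=2, a=24
  k=3: m=24, d=49, a=1
  k=4: m=25, d=1, a=50
d=1 and a=2a₀=50 at k=4, so the next step gives (m, d) = (25, 49) again — its k=1 value — and the period has length 4.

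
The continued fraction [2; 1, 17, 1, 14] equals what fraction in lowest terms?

Fold from the inside: start with 14/1.
  1 + 1/14 = 15/14
  17 + 14/15 = 269/15
  1 + 15/269 = 284/269
  2 + 269/284 = 837/284

837/284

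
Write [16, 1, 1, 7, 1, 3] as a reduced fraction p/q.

1091/66

Fold from the inside: start with 3/1.
  1 + 1/3 = 4/3
  7 + 3/4 = 31/4
  1 + 4/31 = 35/31
  1 + 31/35 = 66/35
  16 + 35/66 = 1091/66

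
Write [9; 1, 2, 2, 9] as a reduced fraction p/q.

Using pₖ = aₖpₖ₋₁ + pₖ₋₂ and qₖ = aₖqₖ₋₁ + qₖ₋₂:
  k=0: a=9, p=9, q=1
  k=1: a=1, p=10, q=1
  k=2: a=2, p=29, q=3
  k=3: a=2, p=68, q=7
  k=4: a=9, p=641, q=66

641/66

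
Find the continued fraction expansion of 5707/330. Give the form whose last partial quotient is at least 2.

5707 = 17·330 + 97
330 = 3·97 + 39
97 = 2·39 + 19
39 = 2·19 + 1
19 = 19·1 + 0  (stop)
So 5707/330 = [17; 3, 2, 2, 19].

[17; 3, 2, 2, 19]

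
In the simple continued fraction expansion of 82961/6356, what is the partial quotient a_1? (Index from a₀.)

19

82961 = 13·6356 + 333   →  a_0 = 13
6356 = 19·333 + 29   →  a_1 = 19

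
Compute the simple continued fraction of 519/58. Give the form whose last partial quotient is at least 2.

[8; 1, 18, 3]

519 = 8×58 + 55
58 = 1×55 + 3
55 = 18×3 + 1
3 = 3×1 + 0  (stop)
So 519/58 = [8; 1, 18, 3].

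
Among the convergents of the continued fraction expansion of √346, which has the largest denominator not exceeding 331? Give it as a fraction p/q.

√346 = [18; 1, 1, 1, 1, 36, …] (period length 5).
Convergents:
  p_0/q_0 = 18/1
  p_1/q_1 = 19/1
  p_2/q_2 = 37/2
  p_3/q_3 = 56/3
  p_4/q_4 = 93/5
  p_5/q_5 = 3404/183
  p_6/q_6 = 3497/188
  p_7/q_7 = 6901/371
q_6 = 188 ≤ 331 < 371 = q_7, so the answer is 3497/188.

3497/188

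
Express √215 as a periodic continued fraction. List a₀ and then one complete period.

[14; 1, 1, 1, 28]

a₀ = ⌊√215⌋ = 14.
With m₀=0, d₀=1 and mₖ₊₁ = dₖaₖ − mₖ, dₖ₊₁ = (n − mₖ₊₁²)/dₖ, aₖ₊₁ = ⌊(a₀+mₖ₊₁)/dₖ₊₁⌋:
  k=1: m=14, d=19, a=1
  k=2: m=5, d=10, a=1
  k=3: m=5, d=19, a=1
  k=4: m=14, d=1, a=28
d=1 and a=2a₀=28 at k=4, so the next step gives (m, d) = (14, 19) again — its k=1 value — and the period has length 4.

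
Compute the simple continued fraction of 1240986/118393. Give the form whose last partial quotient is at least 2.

[10; 2, 13, 3, 19, 2, 17, 2]

1240986 = 10·118393 + 57056
118393 = 2·57056 + 4281
57056 = 13·4281 + 1403
4281 = 3·1403 + 72
1403 = 19·72 + 35
72 = 2·35 + 2
35 = 17·2 + 1
2 = 2·1 + 0  (stop)
So 1240986/118393 = [10; 2, 13, 3, 19, 2, 17, 2].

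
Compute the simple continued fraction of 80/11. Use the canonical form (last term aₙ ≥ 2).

[7; 3, 1, 2]

80 = 7*11 + 3
11 = 3*3 + 2
3 = 1*2 + 1
2 = 2*1 + 0  (stop)
So 80/11 = [7; 3, 1, 2].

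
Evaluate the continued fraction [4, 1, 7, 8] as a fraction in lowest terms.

317/65

Using pₖ = aₖpₖ₋₁ + pₖ₋₂ and qₖ = aₖqₖ₋₁ + qₖ₋₂:
  k=0: a=4, p=4, q=1
  k=1: a=1, p=5, q=1
  k=2: a=7, p=39, q=8
  k=3: a=8, p=317, q=65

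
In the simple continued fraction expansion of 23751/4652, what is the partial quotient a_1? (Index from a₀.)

9

23751 = 5·4652 + 491   →  a_0 = 5
4652 = 9·491 + 233   →  a_1 = 9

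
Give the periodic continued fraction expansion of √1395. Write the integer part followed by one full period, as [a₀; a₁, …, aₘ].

[37; 2, 1, 6, 8, 6, 1, 2, 74]

a₀ = ⌊√1395⌋ = 37.
With m₀=0, d₀=1 and mₖ₊₁ = dₖaₖ − mₖ, dₖ₊₁ = (n − mₖ₊₁²)/dₖ, aₖ₊₁ = ⌊(a₀+mₖ₊₁)/dₖ₊₁⌋:
  k=1: m=37, d=26, a=2
  k=2: m=15, d=45, a=1
  k=3: m=30, d=11, a=6
  k=4: m=36, d=9, a=8
  k=5: m=36, d=11, a=6
  k=6: m=30, d=45, a=1
  k=7: m=15, d=26, a=2
  k=8: m=37, d=1, a=74
d=1 and a=2a₀=74 at k=8, so the next step gives (m, d) = (37, 26) again — its k=1 value — and the period has length 8.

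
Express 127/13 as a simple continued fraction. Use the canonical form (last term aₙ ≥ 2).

[9; 1, 3, 3]

127 = 9×13 + 10
13 = 1×10 + 3
10 = 3×3 + 1
3 = 3×1 + 0  (stop)
So 127/13 = [9; 1, 3, 3].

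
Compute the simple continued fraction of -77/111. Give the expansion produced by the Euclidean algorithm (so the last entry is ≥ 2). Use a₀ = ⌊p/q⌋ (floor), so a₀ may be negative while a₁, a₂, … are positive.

[-1; 3, 3, 1, 3, 2]

-77 = -1·111 + 34
111 = 3·34 + 9
34 = 3·9 + 7
9 = 1·7 + 2
7 = 3·2 + 1
2 = 2·1 + 0  (stop)
So -77/111 = [-1; 3, 3, 1, 3, 2].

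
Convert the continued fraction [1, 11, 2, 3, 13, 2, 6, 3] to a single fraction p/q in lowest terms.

Fold from the inside: start with 3/1.
  6 + 1/3 = 19/3
  2 + 3/19 = 41/19
  13 + 19/41 = 552/41
  3 + 41/552 = 1697/552
  2 + 552/1697 = 3946/1697
  11 + 1697/3946 = 45103/3946
  1 + 3946/45103 = 49049/45103

49049/45103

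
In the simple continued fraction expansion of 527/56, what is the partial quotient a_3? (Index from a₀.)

527 = 9·56 + 23   →  a_0 = 9
56 = 2·23 + 10   →  a_1 = 2
23 = 2·10 + 3   →  a_2 = 2
10 = 3·3 + 1   →  a_3 = 3

3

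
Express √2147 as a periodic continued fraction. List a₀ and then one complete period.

a₀ = ⌊√2147⌋ = 46.
With m₀=0, d₀=1 and mₖ₊₁ = dₖaₖ − mₖ, dₖ₊₁ = (n − mₖ₊₁²)/dₖ, aₖ₊₁ = ⌊(a₀+mₖ₊₁)/dₖ₊₁⌋:
  k=1: m=46, d=31, a=2
  k=2: m=16, d=61, a=1
  k=3: m=45, d=2, a=45
  k=4: m=45, d=61, a=1
  k=5: m=16, d=31, a=2
  k=6: m=46, d=1, a=92
d=1 and a=2a₀=92 at k=6, so the next step gives (m, d) = (46, 31) again — its k=1 value — and the period has length 6.

[46; 2, 1, 45, 1, 2, 92]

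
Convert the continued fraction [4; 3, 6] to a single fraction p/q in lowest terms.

82/19

Using pₖ = aₖpₖ₋₁ + pₖ₋₂ and qₖ = aₖqₖ₋₁ + qₖ₋₂:
  k=0: a=4, p=4, q=1
  k=1: a=3, p=13, q=3
  k=2: a=6, p=82, q=19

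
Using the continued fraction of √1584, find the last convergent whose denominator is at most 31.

199/5

√1584 = [39; 1, 3, 1, 78, …] (period length 4).
Convergents:
  p_0/q_0 = 39/1
  p_1/q_1 = 40/1
  p_2/q_2 = 159/4
  p_3/q_3 = 199/5
  p_4/q_4 = 15681/394
q_3 = 5 ≤ 31 < 394 = q_4, so the answer is 199/5.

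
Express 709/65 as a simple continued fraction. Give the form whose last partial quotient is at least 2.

[10; 1, 9, 1, 5]

709 = 10×65 + 59
65 = 1×59 + 6
59 = 9×6 + 5
6 = 1×5 + 1
5 = 5×1 + 0  (stop)
So 709/65 = [10; 1, 9, 1, 5].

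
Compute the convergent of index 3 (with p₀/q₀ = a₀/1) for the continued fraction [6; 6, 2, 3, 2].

Using pₖ = aₖpₖ₋₁ + pₖ₋₂, qₖ = aₖqₖ₋₁ + qₖ₋₂ (with p₋₁=1, p₋₂=0, q₋₁=0, q₋₂=1):
  k=0: a=6, p=6, q=1
  k=1: a=6, p=37, q=6
  k=2: a=2, p=80, q=13
  k=3: a=3, p=277, q=45

277/45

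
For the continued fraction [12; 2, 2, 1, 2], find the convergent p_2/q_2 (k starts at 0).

Using pₖ = aₖpₖ₋₁ + pₖ₋₂, qₖ = aₖqₖ₋₁ + qₖ₋₂ (with p₋₁=1, p₋₂=0, q₋₁=0, q₋₂=1):
  k=0: a=12, p=12, q=1
  k=1: a=2, p=25, q=2
  k=2: a=2, p=62, q=5

62/5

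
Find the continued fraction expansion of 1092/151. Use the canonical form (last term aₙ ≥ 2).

1092 = 7*151 + 35
151 = 4*35 + 11
35 = 3*11 + 2
11 = 5*2 + 1
2 = 2*1 + 0  (stop)
So 1092/151 = [7; 4, 3, 5, 2].

[7; 4, 3, 5, 2]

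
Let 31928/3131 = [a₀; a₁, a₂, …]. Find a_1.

5

31928 = 10·3131 + 618   →  a_0 = 10
3131 = 5·618 + 41   →  a_1 = 5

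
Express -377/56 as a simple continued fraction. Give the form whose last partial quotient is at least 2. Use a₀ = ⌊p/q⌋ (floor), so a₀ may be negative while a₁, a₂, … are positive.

[-7; 3, 1, 2, 1, 3]

-377 = -7*56 + 15
56 = 3*15 + 11
15 = 1*11 + 4
11 = 2*4 + 3
4 = 1*3 + 1
3 = 3*1 + 0  (stop)
So -377/56 = [-7; 3, 1, 2, 1, 3].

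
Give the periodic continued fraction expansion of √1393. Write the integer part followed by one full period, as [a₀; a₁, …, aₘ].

a₀ = ⌊√1393⌋ = 37.
With m₀=0, d₀=1 and mₖ₊₁ = dₖaₖ − mₖ, dₖ₊₁ = (n − mₖ₊₁²)/dₖ, aₖ₊₁ = ⌊(a₀+mₖ₊₁)/dₖ₊₁⌋:
  k=1: m=37, d=24, a=3
  k=2: m=35, d=7, a=10
  k=3: m=35, d=24, a=3
  k=4: m=37, d=1, a=74
d=1 and a=2a₀=74 at k=4, so the next step gives (m, d) = (37, 24) again — its k=1 value — and the period has length 4.

[37; 3, 10, 3, 74]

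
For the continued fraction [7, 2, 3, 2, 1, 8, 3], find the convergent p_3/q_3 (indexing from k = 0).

Using pₖ = aₖpₖ₋₁ + pₖ₋₂, qₖ = aₖqₖ₋₁ + qₖ₋₂ (with p₋₁=1, p₋₂=0, q₋₁=0, q₋₂=1):
  k=0: a=7, p=7, q=1
  k=1: a=2, p=15, q=2
  k=2: a=3, p=52, q=7
  k=3: a=2, p=119, q=16

119/16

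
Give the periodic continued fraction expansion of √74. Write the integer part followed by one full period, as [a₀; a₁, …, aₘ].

[8; 1, 1, 1, 1, 16]

a₀ = ⌊√74⌋ = 8.
With m₀=0, d₀=1 and mₖ₊₁ = dₖaₖ − mₖ, dₖ₊₁ = (n − mₖ₊₁²)/dₖ, aₖ₊₁ = ⌊(a₀+mₖ₊₁)/dₖ₊₁⌋:
  k=1: m=8, d=10, a=1
  k=2: m=2, d=7, a=1
  k=3: m=5, d=7, a=1
  k=4: m=2, d=10, a=1
  k=5: m=8, d=1, a=16
d=1 and a=2a₀=16 at k=5, so the next step gives (m, d) = (8, 10) again — its k=1 value — and the period has length 5.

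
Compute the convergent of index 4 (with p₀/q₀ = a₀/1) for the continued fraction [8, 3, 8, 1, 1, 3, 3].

441/53

Using pₖ = aₖpₖ₋₁ + pₖ₋₂, qₖ = aₖqₖ₋₁ + qₖ₋₂ (with p₋₁=1, p₋₂=0, q₋₁=0, q₋₂=1):
  k=0: a=8, p=8, q=1
  k=1: a=3, p=25, q=3
  k=2: a=8, p=208, q=25
  k=3: a=1, p=233, q=28
  k=4: a=1, p=441, q=53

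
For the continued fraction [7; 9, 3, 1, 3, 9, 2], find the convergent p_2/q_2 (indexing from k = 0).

199/28

Using pₖ = aₖpₖ₋₁ + pₖ₋₂, qₖ = aₖqₖ₋₁ + qₖ₋₂ (with p₋₁=1, p₋₂=0, q₋₁=0, q₋₂=1):
  k=0: a=7, p=7, q=1
  k=1: a=9, p=64, q=9
  k=2: a=3, p=199, q=28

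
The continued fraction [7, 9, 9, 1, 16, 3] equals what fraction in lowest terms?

Fold from the inside: start with 3/1.
  16 + 1/3 = 49/3
  1 + 3/49 = 52/49
  9 + 49/52 = 517/52
  9 + 52/517 = 4705/517
  7 + 517/4705 = 33452/4705

33452/4705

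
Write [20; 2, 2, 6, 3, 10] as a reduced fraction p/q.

Using pₖ = aₖpₖ₋₁ + pₖ₋₂ and qₖ = aₖqₖ₋₁ + qₖ₋₂:
  k=0: a=20, p=20, q=1
  k=1: a=2, p=41, q=2
  k=2: a=2, p=102, q=5
  k=3: a=6, p=653, q=32
  k=4: a=3, p=2061, q=101
  k=5: a=10, p=21263, q=1042

21263/1042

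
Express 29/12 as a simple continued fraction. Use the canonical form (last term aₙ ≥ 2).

29 = 2×12 + 5
12 = 2×5 + 2
5 = 2×2 + 1
2 = 2×1 + 0  (stop)
So 29/12 = [2; 2, 2, 2].

[2; 2, 2, 2]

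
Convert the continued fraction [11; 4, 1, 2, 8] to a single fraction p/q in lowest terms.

1312/117

Fold from the inside: start with 8/1.
  2 + 1/8 = 17/8
  1 + 8/17 = 25/17
  4 + 17/25 = 117/25
  11 + 25/117 = 1312/117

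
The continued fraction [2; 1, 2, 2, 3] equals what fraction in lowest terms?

65/24

Using pₖ = aₖpₖ₋₁ + pₖ₋₂ and qₖ = aₖqₖ₋₁ + qₖ₋₂:
  k=0: a=2, p=2, q=1
  k=1: a=1, p=3, q=1
  k=2: a=2, p=8, q=3
  k=3: a=2, p=19, q=7
  k=4: a=3, p=65, q=24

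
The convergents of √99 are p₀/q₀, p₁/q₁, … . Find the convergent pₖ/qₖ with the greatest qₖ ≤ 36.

√99 = [9; 1, 18, …] (period length 2).
Convergents:
  p_0/q_0 = 9/1
  p_1/q_1 = 10/1
  p_2/q_2 = 189/19
  p_3/q_3 = 199/20
  p_4/q_4 = 3771/379
q_3 = 20 ≤ 36 < 379 = q_4, so the answer is 199/20.

199/20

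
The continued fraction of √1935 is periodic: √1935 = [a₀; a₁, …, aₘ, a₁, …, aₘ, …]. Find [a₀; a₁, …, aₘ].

a₀ = ⌊√1935⌋ = 43.
With m₀=0, d₀=1 and mₖ₊₁ = dₖaₖ − mₖ, dₖ₊₁ = (n − mₖ₊₁²)/dₖ, aₖ₊₁ = ⌊(a₀+mₖ₊₁)/dₖ₊₁⌋:
  k=1: m=43, d=86, a=1
  k=2: m=43, d=1, a=86
d=1 and a=2a₀=86 at k=2, so the next step gives (m, d) = (43, 86) again — its k=1 value — and the period has length 2.

[43; 1, 86]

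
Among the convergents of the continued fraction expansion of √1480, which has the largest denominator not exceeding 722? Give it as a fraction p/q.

√1480 = [38; 2, 8, 19, 8, 2, 76, …] (period length 6).
Convergents:
  p_0/q_0 = 38/1
  p_1/q_1 = 77/2
  p_2/q_2 = 654/17
  p_3/q_3 = 12503/325
  p_4/q_4 = 100678/2617
q_3 = 325 ≤ 722 < 2617 = q_4, so the answer is 12503/325.

12503/325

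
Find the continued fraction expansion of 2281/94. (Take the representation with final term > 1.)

[24; 3, 1, 3, 6]

2281 = 24·94 + 25
94 = 3·25 + 19
25 = 1·19 + 6
19 = 3·6 + 1
6 = 6·1 + 0  (stop)
So 2281/94 = [24; 3, 1, 3, 6].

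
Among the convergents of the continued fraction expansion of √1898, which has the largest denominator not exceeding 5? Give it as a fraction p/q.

87/2

√1898 = [43; 1, 1, 3, 3, 1, 1, 86, …] (period length 7).
Convergents:
  p_0/q_0 = 43/1
  p_1/q_1 = 44/1
  p_2/q_2 = 87/2
  p_3/q_3 = 305/7
q_2 = 2 ≤ 5 < 7 = q_3, so the answer is 87/2.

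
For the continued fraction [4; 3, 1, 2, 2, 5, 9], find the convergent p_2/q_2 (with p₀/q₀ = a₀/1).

Using pₖ = aₖpₖ₋₁ + pₖ₋₂, qₖ = aₖqₖ₋₁ + qₖ₋₂ (with p₋₁=1, p₋₂=0, q₋₁=0, q₋₂=1):
  k=0: a=4, p=4, q=1
  k=1: a=3, p=13, q=3
  k=2: a=1, p=17, q=4

17/4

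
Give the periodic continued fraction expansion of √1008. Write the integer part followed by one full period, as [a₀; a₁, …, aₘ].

a₀ = ⌊√1008⌋ = 31.
With m₀=0, d₀=1 and mₖ₊₁ = dₖaₖ − mₖ, dₖ₊₁ = (n − mₖ₊₁²)/dₖ, aₖ₊₁ = ⌊(a₀+mₖ₊₁)/dₖ₊₁⌋:
  k=1: m=31, d=47, a=1
  k=2: m=16, d=16, a=2
  k=3: m=16, d=47, a=1
  k=4: m=31, d=1, a=62
d=1 and a=2a₀=62 at k=4, so the next step gives (m, d) = (31, 47) again — its k=1 value — and the period has length 4.

[31; 1, 2, 1, 62]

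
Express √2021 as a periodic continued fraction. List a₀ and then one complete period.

[44; 1, 21, 2, 21, 1, 88]

a₀ = ⌊√2021⌋ = 44.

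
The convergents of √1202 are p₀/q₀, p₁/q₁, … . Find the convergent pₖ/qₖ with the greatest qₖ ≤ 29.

√1202 = [34; 1, 2, 34, 2, 1, 68, …] (period length 6).
Convergents:
  p_0/q_0 = 34/1
  p_1/q_1 = 35/1
  p_2/q_2 = 104/3
  p_3/q_3 = 3571/103
q_2 = 3 ≤ 29 < 103 = q_3, so the answer is 104/3.

104/3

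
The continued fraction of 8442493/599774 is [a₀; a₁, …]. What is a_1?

13

8442493 = 14·599774 + 45657   →  a_0 = 14
599774 = 13·45657 + 6233   →  a_1 = 13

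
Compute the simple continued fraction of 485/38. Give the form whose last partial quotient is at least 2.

[12; 1, 3, 4, 2]

485 = 12*38 + 29
38 = 1*29 + 9
29 = 3*9 + 2
9 = 4*2 + 1
2 = 2*1 + 0  (stop)
So 485/38 = [12; 1, 3, 4, 2].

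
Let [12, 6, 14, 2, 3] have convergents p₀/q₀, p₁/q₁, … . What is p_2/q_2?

1034/85

Using pₖ = aₖpₖ₋₁ + pₖ₋₂, qₖ = aₖqₖ₋₁ + qₖ₋₂ (with p₋₁=1, p₋₂=0, q₋₁=0, q₋₂=1):
  k=0: a=12, p=12, q=1
  k=1: a=6, p=73, q=6
  k=2: a=14, p=1034, q=85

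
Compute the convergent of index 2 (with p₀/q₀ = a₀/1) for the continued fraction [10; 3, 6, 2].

Using pₖ = aₖpₖ₋₁ + pₖ₋₂, qₖ = aₖqₖ₋₁ + qₖ₋₂ (with p₋₁=1, p₋₂=0, q₋₁=0, q₋₂=1):
  k=0: a=10, p=10, q=1
  k=1: a=3, p=31, q=3
  k=2: a=6, p=196, q=19

196/19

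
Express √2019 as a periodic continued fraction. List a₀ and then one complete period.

[44; 1, 13, 1, 88]

a₀ = ⌊√2019⌋ = 44.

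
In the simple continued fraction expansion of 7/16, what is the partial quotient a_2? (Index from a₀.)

3

7 = 0·16 + 7   →  a_0 = 0
16 = 2·7 + 2   →  a_1 = 2
7 = 3·2 + 1   →  a_2 = 3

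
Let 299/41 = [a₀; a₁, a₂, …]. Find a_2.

299 = 7·41 + 12   →  a_0 = 7
41 = 3·12 + 5   →  a_1 = 3
12 = 2·5 + 2   →  a_2 = 2

2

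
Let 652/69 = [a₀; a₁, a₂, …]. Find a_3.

652 = 9·69 + 31   →  a_0 = 9
69 = 2·31 + 7   →  a_1 = 2
31 = 4·7 + 3   →  a_2 = 4
7 = 2·3 + 1   →  a_3 = 2

2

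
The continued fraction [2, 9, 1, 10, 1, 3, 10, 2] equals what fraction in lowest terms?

Using pₖ = aₖpₖ₋₁ + pₖ₋₂ and qₖ = aₖqₖ₋₁ + qₖ₋₂:
  k=0: a=2, p=2, q=1
  k=1: a=9, p=19, q=9
  k=2: a=1, p=21, q=10
  k=3: a=10, p=229, q=109
  k=4: a=1, p=250, q=119
  k=5: a=3, p=979, q=466
  k=6: a=10, p=10040, q=4779
  k=7: a=2, p=21059, q=10024

21059/10024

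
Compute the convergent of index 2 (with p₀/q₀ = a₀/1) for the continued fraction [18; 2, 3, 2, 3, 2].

Using pₖ = aₖpₖ₋₁ + pₖ₋₂, qₖ = aₖqₖ₋₁ + qₖ₋₂ (with p₋₁=1, p₋₂=0, q₋₁=0, q₋₂=1):
  k=0: a=18, p=18, q=1
  k=1: a=2, p=37, q=2
  k=2: a=3, p=129, q=7

129/7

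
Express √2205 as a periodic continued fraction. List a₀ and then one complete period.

a₀ = ⌊√2205⌋ = 46.
With m₀=0, d₀=1 and mₖ₊₁ = dₖaₖ − mₖ, dₖ₊₁ = (n − mₖ₊₁²)/dₖ, aₖ₊₁ = ⌊(a₀+mₖ₊₁)/dₖ₊₁⌋:
  k=1: m=46, d=89, a=1
  k=2: m=43, d=4, a=22
  k=3: m=45, d=45, a=2
  k=4: m=45, d=4, a=22
  k=5: m=43, d=89, a=1
  k=6: m=46, d=1, a=92
d=1 and a=2a₀=92 at k=6, so the next step gives (m, d) = (46, 89) again — its k=1 value — and the period has length 6.

[46; 1, 22, 2, 22, 1, 92]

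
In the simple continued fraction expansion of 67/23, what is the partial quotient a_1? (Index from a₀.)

1

67 = 2·23 + 21   →  a_0 = 2
23 = 1·21 + 2   →  a_1 = 1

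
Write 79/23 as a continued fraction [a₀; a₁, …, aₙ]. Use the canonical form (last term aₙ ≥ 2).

79 = 3*23 + 10
23 = 2*10 + 3
10 = 3*3 + 1
3 = 3*1 + 0  (stop)
So 79/23 = [3; 2, 3, 3].

[3; 2, 3, 3]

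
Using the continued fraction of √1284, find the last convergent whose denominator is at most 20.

215/6

√1284 = [35; 1, 4, 1, 70, …] (period length 4).
Convergents:
  p_0/q_0 = 35/1
  p_1/q_1 = 36/1
  p_2/q_2 = 179/5
  p_3/q_3 = 215/6
  p_4/q_4 = 15229/425
q_3 = 6 ≤ 20 < 425 = q_4, so the answer is 215/6.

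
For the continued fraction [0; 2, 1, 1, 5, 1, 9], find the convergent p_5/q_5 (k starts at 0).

13/33

Using pₖ = aₖpₖ₋₁ + pₖ₋₂, qₖ = aₖqₖ₋₁ + qₖ₋₂ (with p₋₁=1, p₋₂=0, q₋₁=0, q₋₂=1):
  k=0: a=0, p=0, q=1
  k=1: a=2, p=1, q=2
  k=2: a=1, p=1, q=3
  k=3: a=1, p=2, q=5
  k=4: a=5, p=11, q=28
  k=5: a=1, p=13, q=33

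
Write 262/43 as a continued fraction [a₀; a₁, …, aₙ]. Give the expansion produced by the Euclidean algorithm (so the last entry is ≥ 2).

262 = 6·43 + 4
43 = 10·4 + 3
4 = 1·3 + 1
3 = 3·1 + 0  (stop)
So 262/43 = [6; 10, 1, 3].

[6; 10, 1, 3]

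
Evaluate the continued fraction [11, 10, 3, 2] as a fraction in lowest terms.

799/72

Fold from the inside: start with 2/1.
  3 + 1/2 = 7/2
  10 + 2/7 = 72/7
  11 + 7/72 = 799/72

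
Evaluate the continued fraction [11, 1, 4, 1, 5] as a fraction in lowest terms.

Using pₖ = aₖpₖ₋₁ + pₖ₋₂ and qₖ = aₖqₖ₋₁ + qₖ₋₂:
  k=0: a=11, p=11, q=1
  k=1: a=1, p=12, q=1
  k=2: a=4, p=59, q=5
  k=3: a=1, p=71, q=6
  k=4: a=5, p=414, q=35

414/35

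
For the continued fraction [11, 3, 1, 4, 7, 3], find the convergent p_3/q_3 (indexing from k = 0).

214/19

Using pₖ = aₖpₖ₋₁ + pₖ₋₂, qₖ = aₖqₖ₋₁ + qₖ₋₂ (with p₋₁=1, p₋₂=0, q₋₁=0, q₋₂=1):
  k=0: a=11, p=11, q=1
  k=1: a=3, p=34, q=3
  k=2: a=1, p=45, q=4
  k=3: a=4, p=214, q=19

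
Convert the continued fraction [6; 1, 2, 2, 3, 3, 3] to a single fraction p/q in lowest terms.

1751/261

Using pₖ = aₖpₖ₋₁ + pₖ₋₂ and qₖ = aₖqₖ₋₁ + qₖ₋₂:
  k=0: a=6, p=6, q=1
  k=1: a=1, p=7, q=1
  k=2: a=2, p=20, q=3
  k=3: a=2, p=47, q=7
  k=4: a=3, p=161, q=24
  k=5: a=3, p=530, q=79
  k=6: a=3, p=1751, q=261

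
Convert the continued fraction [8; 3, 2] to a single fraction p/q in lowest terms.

58/7

Using pₖ = aₖpₖ₋₁ + pₖ₋₂ and qₖ = aₖqₖ₋₁ + qₖ₋₂:
  k=0: a=8, p=8, q=1
  k=1: a=3, p=25, q=3
  k=2: a=2, p=58, q=7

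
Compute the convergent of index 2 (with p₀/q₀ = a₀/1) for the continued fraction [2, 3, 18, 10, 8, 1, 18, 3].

Using pₖ = aₖpₖ₋₁ + pₖ₋₂, qₖ = aₖqₖ₋₁ + qₖ₋₂ (with p₋₁=1, p₋₂=0, q₋₁=0, q₋₂=1):
  k=0: a=2, p=2, q=1
  k=1: a=3, p=7, q=3
  k=2: a=18, p=128, q=55

128/55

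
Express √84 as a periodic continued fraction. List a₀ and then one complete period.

a₀ = ⌊√84⌋ = 9.

[9; 6, 18]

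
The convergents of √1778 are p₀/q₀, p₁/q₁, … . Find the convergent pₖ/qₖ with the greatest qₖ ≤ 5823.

√1778 = [42; 6, 84, …] (period length 2).
Convergents:
  p_0/q_0 = 42/1
  p_1/q_1 = 253/6
  p_2/q_2 = 21294/505
  p_3/q_3 = 128017/3036
  p_4/q_4 = 10774722/255529
q_3 = 3036 ≤ 5823 < 255529 = q_4, so the answer is 128017/3036.

128017/3036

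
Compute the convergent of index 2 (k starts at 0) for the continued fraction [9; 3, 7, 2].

205/22

Using pₖ = aₖpₖ₋₁ + pₖ₋₂, qₖ = aₖqₖ₋₁ + qₖ₋₂ (with p₋₁=1, p₋₂=0, q₋₁=0, q₋₂=1):
  k=0: a=9, p=9, q=1
  k=1: a=3, p=28, q=3
  k=2: a=7, p=205, q=22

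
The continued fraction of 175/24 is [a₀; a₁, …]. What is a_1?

175 = 7·24 + 7   →  a_0 = 7
24 = 3·7 + 3   →  a_1 = 3

3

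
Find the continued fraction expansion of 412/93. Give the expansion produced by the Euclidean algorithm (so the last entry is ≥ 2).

412 = 4*93 + 40
93 = 2*40 + 13
40 = 3*13 + 1
13 = 13*1 + 0  (stop)
So 412/93 = [4; 2, 3, 13].

[4; 2, 3, 13]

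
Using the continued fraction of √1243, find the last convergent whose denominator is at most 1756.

√1243 = [35; 3, 1, 9, 3, 9, 1, 3, 70, …] (period length 8).
Convergents:
  p_0/q_0 = 35/1
  p_1/q_1 = 106/3
  p_2/q_2 = 141/4
  p_3/q_3 = 1375/39
  p_4/q_4 = 4266/121
  p_5/q_5 = 39769/1128
  p_6/q_6 = 44035/1249
  p_7/q_7 = 171874/4875
q_6 = 1249 ≤ 1756 < 4875 = q_7, so the answer is 44035/1249.

44035/1249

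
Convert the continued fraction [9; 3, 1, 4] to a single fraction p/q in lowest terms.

176/19

Fold from the inside: start with 4/1.
  1 + 1/4 = 5/4
  3 + 4/5 = 19/5
  9 + 5/19 = 176/19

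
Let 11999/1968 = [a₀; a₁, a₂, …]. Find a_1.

10

11999 = 6·1968 + 191   →  a_0 = 6
1968 = 10·191 + 58   →  a_1 = 10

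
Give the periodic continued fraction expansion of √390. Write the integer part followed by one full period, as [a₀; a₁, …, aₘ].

[19; 1, 2, 1, 38]

a₀ = ⌊√390⌋ = 19.
With m₀=0, d₀=1 and mₖ₊₁ = dₖaₖ − mₖ, dₖ₊₁ = (n − mₖ₊₁²)/dₖ, aₖ₊₁ = ⌊(a₀+mₖ₊₁)/dₖ₊₁⌋:
  k=1: m=19, d=29, a=1
  k=2: m=10, d=10, a=2
  k=3: m=10, d=29, a=1
  k=4: m=19, d=1, a=38
d=1 and a=2a₀=38 at k=4, so the next step gives (m, d) = (19, 29) again — its k=1 value — and the period has length 4.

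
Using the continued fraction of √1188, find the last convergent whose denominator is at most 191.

√1188 = [34; 2, 7, 6, 7, 2, 68, …] (period length 6).
Convergents:
  p_0/q_0 = 34/1
  p_1/q_1 = 69/2
  p_2/q_2 = 517/15
  p_3/q_3 = 3171/92
  p_4/q_4 = 22714/659
q_3 = 92 ≤ 191 < 659 = q_4, so the answer is 3171/92.

3171/92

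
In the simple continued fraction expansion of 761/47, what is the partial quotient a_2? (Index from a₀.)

761 = 16·47 + 9   →  a_0 = 16
47 = 5·9 + 2   →  a_1 = 5
9 = 4·2 + 1   →  a_2 = 4

4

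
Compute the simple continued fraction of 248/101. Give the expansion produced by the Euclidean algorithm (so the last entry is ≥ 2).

[2; 2, 5, 9]

248 = 2×101 + 46
101 = 2×46 + 9
46 = 5×9 + 1
9 = 9×1 + 0  (stop)
So 248/101 = [2; 2, 5, 9].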